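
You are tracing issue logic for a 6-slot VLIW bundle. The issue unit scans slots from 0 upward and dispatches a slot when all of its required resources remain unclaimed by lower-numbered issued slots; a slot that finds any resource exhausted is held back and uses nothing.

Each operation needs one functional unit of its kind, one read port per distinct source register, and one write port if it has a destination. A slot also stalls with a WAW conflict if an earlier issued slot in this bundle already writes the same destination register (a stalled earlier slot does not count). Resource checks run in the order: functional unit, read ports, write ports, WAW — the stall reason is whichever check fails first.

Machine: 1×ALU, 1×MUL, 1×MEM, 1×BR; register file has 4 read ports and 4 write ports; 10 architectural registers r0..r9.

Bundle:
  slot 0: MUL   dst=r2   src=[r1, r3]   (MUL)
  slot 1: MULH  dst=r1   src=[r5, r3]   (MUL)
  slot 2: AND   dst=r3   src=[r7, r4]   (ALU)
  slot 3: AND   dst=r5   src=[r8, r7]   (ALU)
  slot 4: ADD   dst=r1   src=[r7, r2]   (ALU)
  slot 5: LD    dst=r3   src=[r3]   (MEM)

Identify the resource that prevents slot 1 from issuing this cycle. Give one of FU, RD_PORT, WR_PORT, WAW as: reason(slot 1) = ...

(0) want 1×MUL +2rd +1wr — yes → AL1|MU0|ME1|BR1|rd2|wr3
(1) want 1×MUL +2rd +1wr — FU → AL1|MU0|ME1|BR1|rd2|wr3
(2) want 1×ALU +2rd +1wr — yes → AL0|MU0|ME1|BR1|rd0|wr2
(3) want 1×ALU +2rd +1wr — FU → AL0|MU0|ME1|BR1|rd0|wr2
(4) want 1×ALU +2rd +1wr — FU → AL0|MU0|ME1|BR1|rd0|wr2
(5) want 1×MEM +1rd +1wr — RD_PORT → AL0|MU0|ME1|BR1|rd0|wr2

reason(slot 1) = FU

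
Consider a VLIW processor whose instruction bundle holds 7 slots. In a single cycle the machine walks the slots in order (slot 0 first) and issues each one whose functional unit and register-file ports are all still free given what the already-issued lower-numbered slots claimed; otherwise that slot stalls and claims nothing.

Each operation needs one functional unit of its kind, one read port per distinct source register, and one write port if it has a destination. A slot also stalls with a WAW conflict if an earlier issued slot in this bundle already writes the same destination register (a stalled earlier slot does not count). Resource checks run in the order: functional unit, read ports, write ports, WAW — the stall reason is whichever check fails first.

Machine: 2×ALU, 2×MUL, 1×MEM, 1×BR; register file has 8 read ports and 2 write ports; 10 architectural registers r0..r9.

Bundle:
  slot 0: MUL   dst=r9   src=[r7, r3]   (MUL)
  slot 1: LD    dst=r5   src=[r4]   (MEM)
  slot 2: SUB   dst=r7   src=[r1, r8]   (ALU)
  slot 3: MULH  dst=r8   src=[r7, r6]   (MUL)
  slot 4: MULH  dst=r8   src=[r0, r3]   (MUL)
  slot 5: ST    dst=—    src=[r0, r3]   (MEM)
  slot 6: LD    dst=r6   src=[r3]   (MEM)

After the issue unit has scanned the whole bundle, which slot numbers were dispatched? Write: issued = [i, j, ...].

slot 0 (MUL): ISSUE — free A2,Mu1,Ld1,B1 rp6 wp1
slot 1 (MEM): ISSUE — free A2,Mu1,Ld0,B1 rp5 wp0
slot 2 (ALU): stall WR_PORT — free A2,Mu1,Ld0,B1 rp5 wp0
slot 3 (MUL): stall WR_PORT — free A2,Mu1,Ld0,B1 rp5 wp0
slot 4 (MUL): stall WR_PORT — free A2,Mu1,Ld0,B1 rp5 wp0
slot 5 (MEM): stall FU — free A2,Mu1,Ld0,B1 rp5 wp0
slot 6 (MEM): stall FU — free A2,Mu1,Ld0,B1 rp5 wp0

issued = [0, 1]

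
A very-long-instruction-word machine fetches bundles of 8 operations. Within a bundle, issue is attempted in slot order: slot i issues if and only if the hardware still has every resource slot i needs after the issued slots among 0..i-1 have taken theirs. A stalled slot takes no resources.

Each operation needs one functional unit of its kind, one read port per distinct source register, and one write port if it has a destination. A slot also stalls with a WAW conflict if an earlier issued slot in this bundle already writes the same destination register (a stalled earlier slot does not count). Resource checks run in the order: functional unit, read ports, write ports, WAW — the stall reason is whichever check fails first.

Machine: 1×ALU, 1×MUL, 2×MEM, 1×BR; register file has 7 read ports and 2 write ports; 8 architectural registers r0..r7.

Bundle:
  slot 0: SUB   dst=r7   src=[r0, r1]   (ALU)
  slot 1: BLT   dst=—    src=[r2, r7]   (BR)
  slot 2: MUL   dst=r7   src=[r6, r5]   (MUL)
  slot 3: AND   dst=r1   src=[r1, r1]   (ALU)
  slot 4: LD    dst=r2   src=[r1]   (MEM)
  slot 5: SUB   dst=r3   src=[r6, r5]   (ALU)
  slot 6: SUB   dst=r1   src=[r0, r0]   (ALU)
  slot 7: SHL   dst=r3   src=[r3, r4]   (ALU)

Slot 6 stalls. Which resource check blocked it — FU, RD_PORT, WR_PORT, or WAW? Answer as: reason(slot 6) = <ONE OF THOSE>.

  0. ALU→r7 ⇒ go  {0A/1Mu/2Ld/1B | 5r 1w}
  1. BR ⇒ go  {0A/1Mu/2Ld/0B | 3r 1w}
  2. MUL→r7 ⇒ no(WAW)  {0A/1Mu/2Ld/0B | 3r 1w}
  3. ALU→r1 ⇒ no(FU)  {0A/1Mu/2Ld/0B | 3r 1w}
  4. MEM→r2 ⇒ go  {0A/1Mu/1Ld/0B | 2r 0w}
  5. ALU→r3 ⇒ no(FU)  {0A/1Mu/1Ld/0B | 2r 0w}
  6. ALU→r1 ⇒ no(FU)  {0A/1Mu/1Ld/0B | 2r 0w}
  7. ALU→r3 ⇒ no(FU)  {0A/1Mu/1Ld/0B | 2r 0w}

reason(slot 6) = FU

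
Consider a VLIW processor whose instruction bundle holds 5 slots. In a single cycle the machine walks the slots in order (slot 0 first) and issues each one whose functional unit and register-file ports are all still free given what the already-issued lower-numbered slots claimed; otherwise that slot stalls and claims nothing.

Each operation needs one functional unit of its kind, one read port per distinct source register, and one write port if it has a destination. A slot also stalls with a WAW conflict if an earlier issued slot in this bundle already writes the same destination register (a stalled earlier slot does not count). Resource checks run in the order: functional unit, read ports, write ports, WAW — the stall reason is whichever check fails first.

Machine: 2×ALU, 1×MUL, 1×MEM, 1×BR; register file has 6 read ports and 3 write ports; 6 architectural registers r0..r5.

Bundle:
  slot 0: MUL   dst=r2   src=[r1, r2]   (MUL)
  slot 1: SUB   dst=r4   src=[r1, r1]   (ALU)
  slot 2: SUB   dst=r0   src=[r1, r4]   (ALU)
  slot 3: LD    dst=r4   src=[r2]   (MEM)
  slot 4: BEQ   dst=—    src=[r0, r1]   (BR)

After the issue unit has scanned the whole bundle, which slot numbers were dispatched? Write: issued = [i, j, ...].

(0) want 1×MUL +2rd +1wr — yes → AL2|MU0|ME1|BR1|rd4|wr2
(1) want 1×ALU +1rd +1wr — yes → AL1|MU0|ME1|BR1|rd3|wr1
(2) want 1×ALU +2rd +1wr — yes → AL0|MU0|ME1|BR1|rd1|wr0
(3) want 1×MEM +1rd +1wr — WR_PORT → AL0|MU0|ME1|BR1|rd1|wr0
(4) want 1×BR +2rd +0wr — RD_PORT → AL0|MU0|ME1|BR1|rd1|wr0

issued = [0, 1, 2]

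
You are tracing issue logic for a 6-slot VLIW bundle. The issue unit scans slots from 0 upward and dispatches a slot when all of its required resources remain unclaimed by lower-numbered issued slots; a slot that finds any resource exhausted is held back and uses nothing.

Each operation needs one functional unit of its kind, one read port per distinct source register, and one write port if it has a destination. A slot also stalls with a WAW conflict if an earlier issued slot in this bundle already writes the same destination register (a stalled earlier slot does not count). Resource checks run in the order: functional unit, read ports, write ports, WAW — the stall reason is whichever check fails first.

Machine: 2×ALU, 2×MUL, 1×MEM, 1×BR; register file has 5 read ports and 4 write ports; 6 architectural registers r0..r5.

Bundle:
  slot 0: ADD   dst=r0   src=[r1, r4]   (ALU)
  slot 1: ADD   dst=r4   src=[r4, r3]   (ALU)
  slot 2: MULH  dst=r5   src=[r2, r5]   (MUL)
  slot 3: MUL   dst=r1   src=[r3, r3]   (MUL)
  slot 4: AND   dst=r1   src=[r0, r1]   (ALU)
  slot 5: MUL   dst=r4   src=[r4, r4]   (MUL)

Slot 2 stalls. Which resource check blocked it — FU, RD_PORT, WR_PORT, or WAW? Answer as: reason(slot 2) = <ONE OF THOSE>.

reason(slot 2) = RD_PORT

slot 0 (ALU): ISSUE — free A1,Mu2,Ld1,B1 rp3 wp3
slot 1 (ALU): ISSUE — free A0,Mu2,Ld1,B1 rp1 wp2
slot 2 (MUL): stall RD_PORT — free A0,Mu2,Ld1,B1 rp1 wp2
slot 3 (MUL): ISSUE — free A0,Mu1,Ld1,B1 rp0 wp1
slot 4 (ALU): stall FU — free A0,Mu1,Ld1,B1 rp0 wp1
slot 5 (MUL): stall RD_PORT — free A0,Mu1,Ld1,B1 rp0 wp1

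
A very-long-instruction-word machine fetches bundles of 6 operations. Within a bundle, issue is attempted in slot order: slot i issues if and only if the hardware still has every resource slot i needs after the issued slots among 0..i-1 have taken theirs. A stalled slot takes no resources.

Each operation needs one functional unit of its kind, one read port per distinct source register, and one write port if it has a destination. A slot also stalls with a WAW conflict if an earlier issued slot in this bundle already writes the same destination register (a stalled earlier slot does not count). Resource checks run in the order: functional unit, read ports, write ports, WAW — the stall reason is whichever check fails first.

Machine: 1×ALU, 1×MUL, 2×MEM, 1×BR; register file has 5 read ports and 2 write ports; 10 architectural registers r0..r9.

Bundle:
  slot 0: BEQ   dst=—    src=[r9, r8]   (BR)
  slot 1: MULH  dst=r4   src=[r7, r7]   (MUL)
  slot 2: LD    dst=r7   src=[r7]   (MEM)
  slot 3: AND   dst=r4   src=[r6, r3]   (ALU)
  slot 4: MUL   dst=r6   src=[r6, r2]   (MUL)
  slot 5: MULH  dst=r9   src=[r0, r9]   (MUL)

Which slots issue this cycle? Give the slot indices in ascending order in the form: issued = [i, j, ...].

issued = [0, 1, 2]

slot 0 (BR): ISSUE — free A1,Mu1,Ld2,B0 rp3 wp2
slot 1 (MUL): ISSUE — free A1,Mu0,Ld2,B0 rp2 wp1
slot 2 (MEM): ISSUE — free A1,Mu0,Ld1,B0 rp1 wp0
slot 3 (ALU): stall RD_PORT — free A1,Mu0,Ld1,B0 rp1 wp0
slot 4 (MUL): stall FU — free A1,Mu0,Ld1,B0 rp1 wp0
slot 5 (MUL): stall FU — free A1,Mu0,Ld1,B0 rp1 wp0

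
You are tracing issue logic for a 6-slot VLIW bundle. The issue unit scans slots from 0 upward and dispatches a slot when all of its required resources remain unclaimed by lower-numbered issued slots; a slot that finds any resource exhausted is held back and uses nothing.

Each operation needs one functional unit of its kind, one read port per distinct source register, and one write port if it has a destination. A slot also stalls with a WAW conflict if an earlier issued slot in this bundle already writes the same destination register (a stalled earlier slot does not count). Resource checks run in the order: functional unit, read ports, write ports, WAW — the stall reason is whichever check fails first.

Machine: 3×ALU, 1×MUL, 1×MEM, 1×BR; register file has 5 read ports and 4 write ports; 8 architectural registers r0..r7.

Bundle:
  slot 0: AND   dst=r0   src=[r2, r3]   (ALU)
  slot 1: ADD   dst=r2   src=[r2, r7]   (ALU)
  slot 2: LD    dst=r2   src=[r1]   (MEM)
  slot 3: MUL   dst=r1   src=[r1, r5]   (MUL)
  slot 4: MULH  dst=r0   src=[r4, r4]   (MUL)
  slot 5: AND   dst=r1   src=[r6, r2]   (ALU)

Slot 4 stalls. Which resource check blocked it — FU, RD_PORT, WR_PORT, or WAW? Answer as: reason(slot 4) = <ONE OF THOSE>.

reason(slot 4) = WAW

  0. ALU→r0 ⇒ go  {2A/1Mu/1Ld/1B | 3r 3w}
  1. ALU→r2 ⇒ go  {1A/1Mu/1Ld/1B | 1r 2w}
  2. MEM→r2 ⇒ no(WAW)  {1A/1Mu/1Ld/1B | 1r 2w}
  3. MUL→r1 ⇒ no(RD_PORT)  {1A/1Mu/1Ld/1B | 1r 2w}
  4. MUL→r0 ⇒ no(WAW)  {1A/1Mu/1Ld/1B | 1r 2w}
  5. ALU→r1 ⇒ no(RD_PORT)  {1A/1Mu/1Ld/1B | 1r 2w}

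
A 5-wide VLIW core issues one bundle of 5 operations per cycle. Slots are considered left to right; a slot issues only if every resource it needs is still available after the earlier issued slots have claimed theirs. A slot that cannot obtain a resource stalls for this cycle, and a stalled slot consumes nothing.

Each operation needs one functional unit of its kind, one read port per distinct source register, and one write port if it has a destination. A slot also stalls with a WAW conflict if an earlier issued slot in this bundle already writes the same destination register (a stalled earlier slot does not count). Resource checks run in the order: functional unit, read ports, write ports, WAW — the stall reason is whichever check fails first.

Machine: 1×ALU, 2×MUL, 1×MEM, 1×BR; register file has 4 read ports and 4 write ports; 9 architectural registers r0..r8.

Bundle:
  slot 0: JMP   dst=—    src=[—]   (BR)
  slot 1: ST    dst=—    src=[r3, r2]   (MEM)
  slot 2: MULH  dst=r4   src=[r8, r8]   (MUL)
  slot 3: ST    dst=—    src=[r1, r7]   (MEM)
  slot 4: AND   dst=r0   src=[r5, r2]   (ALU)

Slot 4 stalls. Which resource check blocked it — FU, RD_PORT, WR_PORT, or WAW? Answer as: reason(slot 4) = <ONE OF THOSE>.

reason(slot 4) = RD_PORT

slot 0 (BR): ISSUE — free A1,Mu2,Ld1,B0 rp4 wp4
slot 1 (MEM): ISSUE — free A1,Mu2,Ld0,B0 rp2 wp4
slot 2 (MUL): ISSUE — free A1,Mu1,Ld0,B0 rp1 wp3
slot 3 (MEM): stall FU — free A1,Mu1,Ld0,B0 rp1 wp3
slot 4 (ALU): stall RD_PORT — free A1,Mu1,Ld0,B0 rp1 wp3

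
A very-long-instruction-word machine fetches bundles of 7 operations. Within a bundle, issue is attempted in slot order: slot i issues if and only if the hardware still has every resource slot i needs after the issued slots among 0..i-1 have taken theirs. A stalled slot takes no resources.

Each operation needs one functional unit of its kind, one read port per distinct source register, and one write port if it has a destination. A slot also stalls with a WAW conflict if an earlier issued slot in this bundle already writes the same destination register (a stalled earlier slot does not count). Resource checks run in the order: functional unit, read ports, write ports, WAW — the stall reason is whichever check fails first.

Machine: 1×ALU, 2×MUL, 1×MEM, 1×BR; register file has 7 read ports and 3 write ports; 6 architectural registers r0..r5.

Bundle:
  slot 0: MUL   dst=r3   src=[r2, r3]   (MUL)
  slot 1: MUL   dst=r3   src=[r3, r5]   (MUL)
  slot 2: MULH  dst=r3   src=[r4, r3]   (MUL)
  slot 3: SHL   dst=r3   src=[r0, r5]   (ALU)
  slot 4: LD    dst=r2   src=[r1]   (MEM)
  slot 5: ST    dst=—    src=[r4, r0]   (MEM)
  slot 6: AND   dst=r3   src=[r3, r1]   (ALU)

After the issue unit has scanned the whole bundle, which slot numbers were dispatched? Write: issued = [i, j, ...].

issued = [0, 4]

#0 MUL src=r2,r3 dispatched  <A:1 Mu:1 Ld:1 B:1 rd:5 wr:2>
#1 MUL src=r3,r5 held:WAW  <A:1 Mu:1 Ld:1 B:1 rd:5 wr:2>
#2 MUL src=r4,r3 held:WAW  <A:1 Mu:1 Ld:1 B:1 rd:5 wr:2>
#3 ALU src=r0,r5 held:WAW  <A:1 Mu:1 Ld:1 B:1 rd:5 wr:2>
#4 MEM src=r1 dispatched  <A:1 Mu:1 Ld:0 B:1 rd:4 wr:1>
#5 MEM src=r4,r0 held:FU  <A:1 Mu:1 Ld:0 B:1 rd:4 wr:1>
#6 ALU src=r3,r1 held:WAW  <A:1 Mu:1 Ld:0 B:1 rd:4 wr:1>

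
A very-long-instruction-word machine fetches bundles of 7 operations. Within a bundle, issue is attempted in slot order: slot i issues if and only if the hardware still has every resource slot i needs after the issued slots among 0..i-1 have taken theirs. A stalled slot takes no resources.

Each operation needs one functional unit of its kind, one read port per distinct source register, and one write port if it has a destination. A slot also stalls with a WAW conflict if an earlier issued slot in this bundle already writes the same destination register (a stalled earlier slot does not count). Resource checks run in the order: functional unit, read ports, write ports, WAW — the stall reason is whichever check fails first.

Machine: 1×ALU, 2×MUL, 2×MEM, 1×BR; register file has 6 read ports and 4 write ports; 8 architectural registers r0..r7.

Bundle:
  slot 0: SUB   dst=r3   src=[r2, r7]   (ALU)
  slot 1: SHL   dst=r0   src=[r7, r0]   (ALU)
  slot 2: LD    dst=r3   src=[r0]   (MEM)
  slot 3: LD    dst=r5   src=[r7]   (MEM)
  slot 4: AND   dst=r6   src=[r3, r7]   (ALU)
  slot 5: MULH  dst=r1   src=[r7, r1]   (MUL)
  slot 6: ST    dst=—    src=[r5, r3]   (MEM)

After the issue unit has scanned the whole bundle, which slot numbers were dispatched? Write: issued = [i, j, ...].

slot 0 (ALU): ISSUE — free A0,Mu2,Ld2,B1 rp4 wp3
slot 1 (ALU): stall FU — free A0,Mu2,Ld2,B1 rp4 wp3
slot 2 (MEM): stall WAW — free A0,Mu2,Ld2,B1 rp4 wp3
slot 3 (MEM): ISSUE — free A0,Mu2,Ld1,B1 rp3 wp2
slot 4 (ALU): stall FU — free A0,Mu2,Ld1,B1 rp3 wp2
slot 5 (MUL): ISSUE — free A0,Mu1,Ld1,B1 rp1 wp1
slot 6 (MEM): stall RD_PORT — free A0,Mu1,Ld1,B1 rp1 wp1

issued = [0, 3, 5]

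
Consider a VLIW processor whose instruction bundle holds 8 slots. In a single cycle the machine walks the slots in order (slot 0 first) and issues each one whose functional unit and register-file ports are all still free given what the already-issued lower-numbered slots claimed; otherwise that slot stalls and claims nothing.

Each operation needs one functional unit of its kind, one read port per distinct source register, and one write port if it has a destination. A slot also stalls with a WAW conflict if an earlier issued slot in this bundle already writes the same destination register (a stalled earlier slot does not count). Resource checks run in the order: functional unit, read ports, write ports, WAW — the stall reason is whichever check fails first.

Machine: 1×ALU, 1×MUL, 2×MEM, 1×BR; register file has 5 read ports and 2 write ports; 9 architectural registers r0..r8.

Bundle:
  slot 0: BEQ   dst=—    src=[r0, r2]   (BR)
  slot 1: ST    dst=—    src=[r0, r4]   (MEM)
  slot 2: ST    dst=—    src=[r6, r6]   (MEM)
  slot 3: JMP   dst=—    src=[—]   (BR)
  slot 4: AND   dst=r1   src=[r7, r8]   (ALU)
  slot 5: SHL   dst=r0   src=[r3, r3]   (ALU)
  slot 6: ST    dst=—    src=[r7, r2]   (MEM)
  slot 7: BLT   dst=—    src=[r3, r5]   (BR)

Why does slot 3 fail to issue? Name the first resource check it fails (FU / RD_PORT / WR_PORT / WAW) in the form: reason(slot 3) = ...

reason(slot 3) = FU

(0) want 1×BR +2rd +0wr — yes → AL1|MU1|ME2|BR0|rd3|wr2
(1) want 1×MEM +2rd +0wr — yes → AL1|MU1|ME1|BR0|rd1|wr2
(2) want 1×MEM +1rd +0wr — yes → AL1|MU1|ME0|BR0|rd0|wr2
(3) want 1×BR +0rd +0wr — FU → AL1|MU1|ME0|BR0|rd0|wr2
(4) want 1×ALU +2rd +1wr — RD_PORT → AL1|MU1|ME0|BR0|rd0|wr2
(5) want 1×ALU +1rd +1wr — RD_PORT → AL1|MU1|ME0|BR0|rd0|wr2
(6) want 1×MEM +2rd +0wr — FU → AL1|MU1|ME0|BR0|rd0|wr2
(7) want 1×BR +2rd +0wr — FU → AL1|MU1|ME0|BR0|rd0|wr2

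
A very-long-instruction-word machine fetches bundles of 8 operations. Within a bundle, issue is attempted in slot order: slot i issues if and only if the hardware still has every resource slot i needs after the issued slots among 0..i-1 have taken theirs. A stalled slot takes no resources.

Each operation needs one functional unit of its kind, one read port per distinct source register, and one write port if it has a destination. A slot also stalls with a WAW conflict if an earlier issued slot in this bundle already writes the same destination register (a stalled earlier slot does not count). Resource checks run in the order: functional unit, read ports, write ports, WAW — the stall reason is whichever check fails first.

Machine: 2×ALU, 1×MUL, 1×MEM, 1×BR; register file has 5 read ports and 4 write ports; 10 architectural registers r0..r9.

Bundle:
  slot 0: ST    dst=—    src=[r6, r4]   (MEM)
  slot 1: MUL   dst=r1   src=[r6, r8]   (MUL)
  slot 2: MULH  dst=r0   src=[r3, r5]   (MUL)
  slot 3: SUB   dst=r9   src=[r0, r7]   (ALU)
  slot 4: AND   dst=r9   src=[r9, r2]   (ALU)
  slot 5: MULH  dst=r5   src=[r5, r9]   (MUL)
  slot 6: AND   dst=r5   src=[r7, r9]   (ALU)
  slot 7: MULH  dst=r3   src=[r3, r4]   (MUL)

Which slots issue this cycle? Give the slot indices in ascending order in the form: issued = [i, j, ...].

[0] MEM needs rd=2 wr=0: ok; after: ALU=2 MUL=1 MEM=0 BR=1, R=3, W=4
[1] MUL needs rd=2 wr=1: ok; after: ALU=2 MUL=0 MEM=0 BR=1, R=1, W=3
[2] MUL needs rd=2 wr=1: FU; after: ALU=2 MUL=0 MEM=0 BR=1, R=1, W=3
[3] ALU needs rd=2 wr=1: RD_PORT; after: ALU=2 MUL=0 MEM=0 BR=1, R=1, W=3
[4] ALU needs rd=2 wr=1: RD_PORT; after: ALU=2 MUL=0 MEM=0 BR=1, R=1, W=3
[5] MUL needs rd=2 wr=1: FU; after: ALU=2 MUL=0 MEM=0 BR=1, R=1, W=3
[6] ALU needs rd=2 wr=1: RD_PORT; after: ALU=2 MUL=0 MEM=0 BR=1, R=1, W=3
[7] MUL needs rd=2 wr=1: FU; after: ALU=2 MUL=0 MEM=0 BR=1, R=1, W=3

issued = [0, 1]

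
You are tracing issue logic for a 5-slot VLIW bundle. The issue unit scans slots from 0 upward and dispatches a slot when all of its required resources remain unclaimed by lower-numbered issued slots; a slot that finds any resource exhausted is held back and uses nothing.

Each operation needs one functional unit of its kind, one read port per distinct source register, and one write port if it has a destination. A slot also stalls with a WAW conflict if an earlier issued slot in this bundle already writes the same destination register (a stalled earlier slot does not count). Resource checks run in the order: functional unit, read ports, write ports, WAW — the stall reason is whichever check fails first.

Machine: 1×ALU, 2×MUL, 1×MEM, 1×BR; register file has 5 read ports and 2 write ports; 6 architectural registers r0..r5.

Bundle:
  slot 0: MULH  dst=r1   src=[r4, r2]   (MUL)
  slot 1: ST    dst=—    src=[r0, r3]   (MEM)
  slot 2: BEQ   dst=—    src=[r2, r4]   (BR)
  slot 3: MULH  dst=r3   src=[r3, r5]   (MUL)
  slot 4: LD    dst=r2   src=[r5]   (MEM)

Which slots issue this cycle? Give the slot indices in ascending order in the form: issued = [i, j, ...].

issued = [0, 1]

  0. MUL→r1 ⇒ go  {1A/1Mu/1Ld/1B | 3r 1w}
  1. MEM ⇒ go  {1A/1Mu/0Ld/1B | 1r 1w}
  2. BR ⇒ no(RD_PORT)  {1A/1Mu/0Ld/1B | 1r 1w}
  3. MUL→r3 ⇒ no(RD_PORT)  {1A/1Mu/0Ld/1B | 1r 1w}
  4. MEM→r2 ⇒ no(FU)  {1A/1Mu/0Ld/1B | 1r 1w}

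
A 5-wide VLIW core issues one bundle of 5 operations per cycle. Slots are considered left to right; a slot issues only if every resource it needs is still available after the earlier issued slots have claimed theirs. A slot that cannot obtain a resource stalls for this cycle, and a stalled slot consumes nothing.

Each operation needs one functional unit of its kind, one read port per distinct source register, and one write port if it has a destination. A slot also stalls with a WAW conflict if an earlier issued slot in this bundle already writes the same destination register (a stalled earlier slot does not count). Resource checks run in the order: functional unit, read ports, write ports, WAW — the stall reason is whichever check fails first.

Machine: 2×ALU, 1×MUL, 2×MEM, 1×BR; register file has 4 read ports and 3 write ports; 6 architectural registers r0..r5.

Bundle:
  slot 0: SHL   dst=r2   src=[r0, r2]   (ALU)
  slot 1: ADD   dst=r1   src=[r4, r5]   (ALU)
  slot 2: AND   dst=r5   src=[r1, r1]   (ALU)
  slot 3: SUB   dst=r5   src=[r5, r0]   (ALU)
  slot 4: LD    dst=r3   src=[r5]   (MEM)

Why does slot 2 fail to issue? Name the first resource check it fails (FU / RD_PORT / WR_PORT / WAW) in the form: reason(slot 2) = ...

reason(slot 2) = FU

(0) want 1×ALU +2rd +1wr — yes → AL1|MU1|ME2|BR1|rd2|wr2
(1) want 1×ALU +2rd +1wr — yes → AL0|MU1|ME2|BR1|rd0|wr1
(2) want 1×ALU +1rd +1wr — FU → AL0|MU1|ME2|BR1|rd0|wr1
(3) want 1×ALU +2rd +1wr — FU → AL0|MU1|ME2|BR1|rd0|wr1
(4) want 1×MEM +1rd +1wr — RD_PORT → AL0|MU1|ME2|BR1|rd0|wr1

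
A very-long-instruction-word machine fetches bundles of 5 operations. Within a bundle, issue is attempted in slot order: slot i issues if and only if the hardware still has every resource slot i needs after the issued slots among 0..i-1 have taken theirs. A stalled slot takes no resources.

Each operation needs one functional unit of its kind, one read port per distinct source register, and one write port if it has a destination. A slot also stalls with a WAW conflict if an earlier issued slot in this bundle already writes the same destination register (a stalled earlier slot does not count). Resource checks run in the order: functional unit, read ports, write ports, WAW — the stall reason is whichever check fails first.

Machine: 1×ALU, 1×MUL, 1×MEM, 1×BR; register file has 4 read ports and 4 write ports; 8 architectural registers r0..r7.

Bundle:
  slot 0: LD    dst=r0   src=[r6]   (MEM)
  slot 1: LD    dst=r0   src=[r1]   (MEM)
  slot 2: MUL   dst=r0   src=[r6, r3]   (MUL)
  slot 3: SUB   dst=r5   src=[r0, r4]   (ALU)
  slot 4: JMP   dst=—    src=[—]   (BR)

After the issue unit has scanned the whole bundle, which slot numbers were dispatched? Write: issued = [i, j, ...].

#0 MEM src=r6 dispatched  <A:1 Mu:1 Ld:0 B:1 rd:3 wr:3>
#1 MEM src=r1 held:FU  <A:1 Mu:1 Ld:0 B:1 rd:3 wr:3>
#2 MUL src=r6,r3 held:WAW  <A:1 Mu:1 Ld:0 B:1 rd:3 wr:3>
#3 ALU src=r0,r4 dispatched  <A:0 Mu:1 Ld:0 B:1 rd:1 wr:2>
#4 BR src=- dispatched  <A:0 Mu:1 Ld:0 B:0 rd:1 wr:2>

issued = [0, 3, 4]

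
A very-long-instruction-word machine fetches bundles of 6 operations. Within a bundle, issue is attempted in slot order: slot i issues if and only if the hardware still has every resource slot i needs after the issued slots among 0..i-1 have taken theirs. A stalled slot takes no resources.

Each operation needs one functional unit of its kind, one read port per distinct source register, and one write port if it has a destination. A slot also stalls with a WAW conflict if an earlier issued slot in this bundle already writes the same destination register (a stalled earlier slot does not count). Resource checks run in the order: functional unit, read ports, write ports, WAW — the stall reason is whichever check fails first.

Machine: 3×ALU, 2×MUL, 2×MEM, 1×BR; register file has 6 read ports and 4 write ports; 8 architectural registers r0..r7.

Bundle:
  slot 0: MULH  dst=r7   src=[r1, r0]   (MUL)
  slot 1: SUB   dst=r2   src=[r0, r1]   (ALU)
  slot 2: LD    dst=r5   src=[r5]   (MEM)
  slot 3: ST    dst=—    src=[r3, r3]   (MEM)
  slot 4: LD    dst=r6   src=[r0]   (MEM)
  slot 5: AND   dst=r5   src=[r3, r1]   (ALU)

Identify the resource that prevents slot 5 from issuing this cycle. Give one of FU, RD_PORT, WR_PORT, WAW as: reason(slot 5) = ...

reason(slot 5) = RD_PORT

(0) want 1×MUL +2rd +1wr — yes → AL3|MU1|ME2|BR1|rd4|wr3
(1) want 1×ALU +2rd +1wr — yes → AL2|MU1|ME2|BR1|rd2|wr2
(2) want 1×MEM +1rd +1wr — yes → AL2|MU1|ME1|BR1|rd1|wr1
(3) want 1×MEM +1rd +0wr — yes → AL2|MU1|ME0|BR1|rd0|wr1
(4) want 1×MEM +1rd +1wr — FU → AL2|MU1|ME0|BR1|rd0|wr1
(5) want 1×ALU +2rd +1wr — RD_PORT → AL2|MU1|ME0|BR1|rd0|wr1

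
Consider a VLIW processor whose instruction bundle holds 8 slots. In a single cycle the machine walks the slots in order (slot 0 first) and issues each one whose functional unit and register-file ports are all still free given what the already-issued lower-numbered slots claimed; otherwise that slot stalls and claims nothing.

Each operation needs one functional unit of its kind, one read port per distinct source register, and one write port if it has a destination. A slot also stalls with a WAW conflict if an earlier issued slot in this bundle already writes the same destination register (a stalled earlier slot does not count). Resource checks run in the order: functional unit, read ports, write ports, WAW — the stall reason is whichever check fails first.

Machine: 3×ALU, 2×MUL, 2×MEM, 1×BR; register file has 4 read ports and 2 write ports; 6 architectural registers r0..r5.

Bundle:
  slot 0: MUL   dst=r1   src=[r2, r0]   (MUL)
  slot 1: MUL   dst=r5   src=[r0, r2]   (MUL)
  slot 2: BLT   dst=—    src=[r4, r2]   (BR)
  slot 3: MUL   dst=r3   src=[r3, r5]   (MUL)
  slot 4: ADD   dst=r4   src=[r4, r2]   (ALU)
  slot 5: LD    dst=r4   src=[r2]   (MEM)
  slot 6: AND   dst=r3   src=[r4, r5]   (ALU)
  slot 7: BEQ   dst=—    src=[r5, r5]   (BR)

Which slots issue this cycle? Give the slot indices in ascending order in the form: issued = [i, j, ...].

slot 0 (MUL): ISSUE — free A3,Mu1,Ld2,B1 rp2 wp1
slot 1 (MUL): ISSUE — free A3,Mu0,Ld2,B1 rp0 wp0
slot 2 (BR): stall RD_PORT — free A3,Mu0,Ld2,B1 rp0 wp0
slot 3 (MUL): stall FU — free A3,Mu0,Ld2,B1 rp0 wp0
slot 4 (ALU): stall RD_PORT — free A3,Mu0,Ld2,B1 rp0 wp0
slot 5 (MEM): stall RD_PORT — free A3,Mu0,Ld2,B1 rp0 wp0
slot 6 (ALU): stall RD_PORT — free A3,Mu0,Ld2,B1 rp0 wp0
slot 7 (BR): stall RD_PORT — free A3,Mu0,Ld2,B1 rp0 wp0

issued = [0, 1]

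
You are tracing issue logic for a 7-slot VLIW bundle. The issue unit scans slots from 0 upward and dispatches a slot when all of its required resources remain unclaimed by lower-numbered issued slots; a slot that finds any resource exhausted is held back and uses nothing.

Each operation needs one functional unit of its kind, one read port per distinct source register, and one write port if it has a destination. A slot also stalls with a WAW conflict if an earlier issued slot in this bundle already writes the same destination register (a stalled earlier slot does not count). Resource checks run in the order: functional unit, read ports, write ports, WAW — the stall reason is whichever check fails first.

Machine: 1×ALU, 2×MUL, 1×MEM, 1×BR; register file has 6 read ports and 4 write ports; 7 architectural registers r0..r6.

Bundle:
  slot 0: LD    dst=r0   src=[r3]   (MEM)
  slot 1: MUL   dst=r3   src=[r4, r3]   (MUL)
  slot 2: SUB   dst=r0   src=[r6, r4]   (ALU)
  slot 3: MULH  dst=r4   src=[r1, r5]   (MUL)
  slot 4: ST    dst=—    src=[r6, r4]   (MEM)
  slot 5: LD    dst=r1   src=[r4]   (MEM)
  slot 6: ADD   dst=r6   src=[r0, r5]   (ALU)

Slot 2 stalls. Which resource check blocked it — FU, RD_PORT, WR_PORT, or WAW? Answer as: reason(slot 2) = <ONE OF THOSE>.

reason(slot 2) = WAW

(0) want 1×MEM +1rd +1wr — yes → AL1|MU2|ME0|BR1|rd5|wr3
(1) want 1×MUL +2rd +1wr — yes → AL1|MU1|ME0|BR1|rd3|wr2
(2) want 1×ALU +2rd +1wr — WAW → AL1|MU1|ME0|BR1|rd3|wr2
(3) want 1×MUL +2rd +1wr — yes → AL1|MU0|ME0|BR1|rd1|wr1
(4) want 1×MEM +2rd +0wr — FU → AL1|MU0|ME0|BR1|rd1|wr1
(5) want 1×MEM +1rd +1wr — FU → AL1|MU0|ME0|BR1|rd1|wr1
(6) want 1×ALU +2rd +1wr — RD_PORT → AL1|MU0|ME0|BR1|rd1|wr1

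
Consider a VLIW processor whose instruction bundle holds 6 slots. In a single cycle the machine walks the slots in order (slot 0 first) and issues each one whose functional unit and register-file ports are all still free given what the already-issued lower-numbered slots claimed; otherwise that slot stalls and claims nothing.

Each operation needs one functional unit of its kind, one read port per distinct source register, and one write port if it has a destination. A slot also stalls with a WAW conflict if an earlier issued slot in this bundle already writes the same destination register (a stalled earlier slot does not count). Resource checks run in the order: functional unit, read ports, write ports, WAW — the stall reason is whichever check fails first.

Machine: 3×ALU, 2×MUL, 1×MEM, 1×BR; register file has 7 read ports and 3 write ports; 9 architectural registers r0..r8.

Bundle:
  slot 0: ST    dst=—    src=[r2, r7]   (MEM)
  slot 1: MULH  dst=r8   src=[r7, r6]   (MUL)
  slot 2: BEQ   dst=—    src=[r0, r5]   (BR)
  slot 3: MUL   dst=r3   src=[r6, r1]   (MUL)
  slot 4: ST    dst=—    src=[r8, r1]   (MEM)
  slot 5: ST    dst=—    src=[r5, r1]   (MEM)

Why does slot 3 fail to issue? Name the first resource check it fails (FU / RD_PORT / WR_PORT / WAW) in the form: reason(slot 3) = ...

reason(slot 3) = RD_PORT

  0. MEM ⇒ go  {3A/2Mu/0Ld/1B | 5r 3w}
  1. MUL→r8 ⇒ go  {3A/1Mu/0Ld/1B | 3r 2w}
  2. BR ⇒ go  {3A/1Mu/0Ld/0B | 1r 2w}
  3. MUL→r3 ⇒ no(RD_PORT)  {3A/1Mu/0Ld/0B | 1r 2w}
  4. MEM ⇒ no(FU)  {3A/1Mu/0Ld/0B | 1r 2w}
  5. MEM ⇒ no(FU)  {3A/1Mu/0Ld/0B | 1r 2w}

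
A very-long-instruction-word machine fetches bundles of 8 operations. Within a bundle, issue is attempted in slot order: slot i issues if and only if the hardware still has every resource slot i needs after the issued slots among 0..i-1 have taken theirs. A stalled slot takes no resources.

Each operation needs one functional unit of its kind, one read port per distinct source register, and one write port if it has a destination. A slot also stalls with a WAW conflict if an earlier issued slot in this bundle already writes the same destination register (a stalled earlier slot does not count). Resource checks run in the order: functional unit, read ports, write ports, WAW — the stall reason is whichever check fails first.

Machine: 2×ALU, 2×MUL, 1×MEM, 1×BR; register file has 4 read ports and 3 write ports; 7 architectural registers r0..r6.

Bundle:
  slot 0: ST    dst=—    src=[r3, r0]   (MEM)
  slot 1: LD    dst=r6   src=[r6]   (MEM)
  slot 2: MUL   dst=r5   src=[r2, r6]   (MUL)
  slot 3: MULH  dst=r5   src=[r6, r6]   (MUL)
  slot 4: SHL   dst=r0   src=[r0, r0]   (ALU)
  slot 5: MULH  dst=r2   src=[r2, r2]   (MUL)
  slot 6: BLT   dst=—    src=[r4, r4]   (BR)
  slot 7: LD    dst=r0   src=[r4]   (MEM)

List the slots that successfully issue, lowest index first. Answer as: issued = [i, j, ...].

#0 MEM src=r3,r0 dispatched  <A:2 Mu:2 Ld:0 B:1 rd:2 wr:3>
#1 MEM src=r6 held:FU  <A:2 Mu:2 Ld:0 B:1 rd:2 wr:3>
#2 MUL src=r2,r6 dispatched  <A:2 Mu:1 Ld:0 B:1 rd:0 wr:2>
#3 MUL src=r6,r6 held:RD_PORT  <A:2 Mu:1 Ld:0 B:1 rd:0 wr:2>
#4 ALU src=r0,r0 held:RD_PORT  <A:2 Mu:1 Ld:0 B:1 rd:0 wr:2>
#5 MUL src=r2,r2 held:RD_PORT  <A:2 Mu:1 Ld:0 B:1 rd:0 wr:2>
#6 BR src=r4,r4 held:RD_PORT  <A:2 Mu:1 Ld:0 B:1 rd:0 wr:2>
#7 MEM src=r4 held:FU  <A:2 Mu:1 Ld:0 B:1 rd:0 wr:2>

issued = [0, 2]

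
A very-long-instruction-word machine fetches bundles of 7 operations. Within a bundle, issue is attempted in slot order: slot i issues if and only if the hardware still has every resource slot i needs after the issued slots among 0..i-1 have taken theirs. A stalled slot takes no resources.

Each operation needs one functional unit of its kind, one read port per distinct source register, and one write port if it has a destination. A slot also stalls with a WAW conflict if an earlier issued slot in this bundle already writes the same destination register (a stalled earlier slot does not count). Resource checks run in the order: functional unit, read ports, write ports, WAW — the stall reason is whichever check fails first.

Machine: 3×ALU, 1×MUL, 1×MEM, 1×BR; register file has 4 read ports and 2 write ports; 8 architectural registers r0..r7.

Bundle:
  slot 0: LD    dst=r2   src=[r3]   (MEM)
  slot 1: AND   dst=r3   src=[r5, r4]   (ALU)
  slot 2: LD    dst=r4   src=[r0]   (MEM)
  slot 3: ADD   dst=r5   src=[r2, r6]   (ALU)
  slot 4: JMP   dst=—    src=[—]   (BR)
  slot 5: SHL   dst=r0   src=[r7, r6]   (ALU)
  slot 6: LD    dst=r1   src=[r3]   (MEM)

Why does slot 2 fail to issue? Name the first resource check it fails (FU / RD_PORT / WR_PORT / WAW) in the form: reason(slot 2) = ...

(0) want 1×MEM +1rd +1wr — yes → AL3|MU1|ME0|BR1|rd3|wr1
(1) want 1×ALU +2rd +1wr — yes → AL2|MU1|ME0|BR1|rd1|wr0
(2) want 1×MEM +1rd +1wr — FU → AL2|MU1|ME0|BR1|rd1|wr0
(3) want 1×ALU +2rd +1wr — RD_PORT → AL2|MU1|ME0|BR1|rd1|wr0
(4) want 1×BR +0rd +0wr — yes → AL2|MU1|ME0|BR0|rd1|wr0
(5) want 1×ALU +2rd +1wr — RD_PORT → AL2|MU1|ME0|BR0|rd1|wr0
(6) want 1×MEM +1rd +1wr — FU → AL2|MU1|ME0|BR0|rd1|wr0

reason(slot 2) = FU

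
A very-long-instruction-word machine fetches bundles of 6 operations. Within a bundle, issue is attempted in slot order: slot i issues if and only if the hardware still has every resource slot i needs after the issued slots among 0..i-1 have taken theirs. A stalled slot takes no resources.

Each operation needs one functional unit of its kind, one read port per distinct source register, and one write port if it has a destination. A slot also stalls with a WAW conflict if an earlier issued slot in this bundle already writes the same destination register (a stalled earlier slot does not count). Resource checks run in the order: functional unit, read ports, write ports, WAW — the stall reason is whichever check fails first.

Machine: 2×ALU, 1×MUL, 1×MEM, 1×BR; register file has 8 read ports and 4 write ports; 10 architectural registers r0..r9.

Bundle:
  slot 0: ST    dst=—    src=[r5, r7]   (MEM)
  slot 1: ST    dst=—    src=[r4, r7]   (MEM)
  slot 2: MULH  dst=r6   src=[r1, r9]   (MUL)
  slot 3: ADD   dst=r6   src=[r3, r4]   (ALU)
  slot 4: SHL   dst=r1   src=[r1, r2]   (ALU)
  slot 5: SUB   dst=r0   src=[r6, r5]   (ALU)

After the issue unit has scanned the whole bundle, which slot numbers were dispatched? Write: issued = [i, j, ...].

[0] MEM needs rd=2 wr=0: ok; after: ALU=2 MUL=1 MEM=0 BR=1, R=6, W=4
[1] MEM needs rd=2 wr=0: FU; after: ALU=2 MUL=1 MEM=0 BR=1, R=6, W=4
[2] MUL needs rd=2 wr=1: ok; after: ALU=2 MUL=0 MEM=0 BR=1, R=4, W=3
[3] ALU needs rd=2 wr=1: WAW; after: ALU=2 MUL=0 MEM=0 BR=1, R=4, W=3
[4] ALU needs rd=2 wr=1: ok; after: ALU=1 MUL=0 MEM=0 BR=1, R=2, W=2
[5] ALU needs rd=2 wr=1: ok; after: ALU=0 MUL=0 MEM=0 BR=1, R=0, W=1

issued = [0, 2, 4, 5]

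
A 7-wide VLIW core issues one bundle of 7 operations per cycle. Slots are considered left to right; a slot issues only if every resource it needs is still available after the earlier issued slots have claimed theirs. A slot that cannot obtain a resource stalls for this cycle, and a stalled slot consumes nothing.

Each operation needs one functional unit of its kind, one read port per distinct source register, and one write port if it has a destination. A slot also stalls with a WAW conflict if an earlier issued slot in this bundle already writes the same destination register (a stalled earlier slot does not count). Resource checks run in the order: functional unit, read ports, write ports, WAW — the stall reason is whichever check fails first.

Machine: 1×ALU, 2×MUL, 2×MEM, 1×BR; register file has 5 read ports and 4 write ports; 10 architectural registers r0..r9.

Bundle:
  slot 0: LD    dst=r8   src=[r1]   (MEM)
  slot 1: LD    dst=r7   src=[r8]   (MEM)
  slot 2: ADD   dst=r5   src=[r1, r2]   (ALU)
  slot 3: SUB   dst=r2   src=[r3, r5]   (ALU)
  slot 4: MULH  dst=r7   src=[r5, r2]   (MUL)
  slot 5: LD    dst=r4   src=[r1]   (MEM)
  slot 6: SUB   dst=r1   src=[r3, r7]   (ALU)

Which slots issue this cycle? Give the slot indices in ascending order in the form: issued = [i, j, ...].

#0 MEM src=r1 dispatched  <A:1 Mu:2 Ld:1 B:1 rd:4 wr:3>
#1 MEM src=r8 dispatched  <A:1 Mu:2 Ld:0 B:1 rd:3 wr:2>
#2 ALU src=r1,r2 dispatched  <A:0 Mu:2 Ld:0 B:1 rd:1 wr:1>
#3 ALU src=r3,r5 held:FU  <A:0 Mu:2 Ld:0 B:1 rd:1 wr:1>
#4 MUL src=r5,r2 held:RD_PORT  <A:0 Mu:2 Ld:0 B:1 rd:1 wr:1>
#5 MEM src=r1 held:FU  <A:0 Mu:2 Ld:0 B:1 rd:1 wr:1>
#6 ALU src=r3,r7 held:FU  <A:0 Mu:2 Ld:0 B:1 rd:1 wr:1>

issued = [0, 1, 2]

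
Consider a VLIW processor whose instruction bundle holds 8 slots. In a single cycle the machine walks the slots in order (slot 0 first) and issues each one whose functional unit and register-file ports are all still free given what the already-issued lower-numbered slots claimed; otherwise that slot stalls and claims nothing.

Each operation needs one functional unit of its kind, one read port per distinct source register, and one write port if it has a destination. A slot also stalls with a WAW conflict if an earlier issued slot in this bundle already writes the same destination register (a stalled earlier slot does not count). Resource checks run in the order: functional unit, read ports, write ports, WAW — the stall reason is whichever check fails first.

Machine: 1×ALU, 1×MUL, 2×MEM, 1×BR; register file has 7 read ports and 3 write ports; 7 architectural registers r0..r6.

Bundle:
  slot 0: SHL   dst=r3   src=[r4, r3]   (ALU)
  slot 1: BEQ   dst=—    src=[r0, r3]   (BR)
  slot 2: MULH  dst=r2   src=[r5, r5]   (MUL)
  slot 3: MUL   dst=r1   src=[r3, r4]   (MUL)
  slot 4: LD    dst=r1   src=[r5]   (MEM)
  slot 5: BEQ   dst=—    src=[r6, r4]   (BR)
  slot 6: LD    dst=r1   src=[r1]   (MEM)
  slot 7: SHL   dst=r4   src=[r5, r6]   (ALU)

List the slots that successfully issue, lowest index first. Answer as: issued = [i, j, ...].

  0. ALU→r3 ⇒ go  {0A/1Mu/2Ld/1B | 5r 2w}
  1. BR ⇒ go  {0A/1Mu/2Ld/0B | 3r 2w}
  2. MUL→r2 ⇒ go  {0A/0Mu/2Ld/0B | 2r 1w}
  3. MUL→r1 ⇒ no(FU)  {0A/0Mu/2Ld/0B | 2r 1w}
  4. MEM→r1 ⇒ go  {0A/0Mu/1Ld/0B | 1r 0w}
  5. BR ⇒ no(FU)  {0A/0Mu/1Ld/0B | 1r 0w}
  6. MEM→r1 ⇒ no(WR_PORT)  {0A/0Mu/1Ld/0B | 1r 0w}
  7. ALU→r4 ⇒ no(FU)  {0A/0Mu/1Ld/0B | 1r 0w}

issued = [0, 1, 2, 4]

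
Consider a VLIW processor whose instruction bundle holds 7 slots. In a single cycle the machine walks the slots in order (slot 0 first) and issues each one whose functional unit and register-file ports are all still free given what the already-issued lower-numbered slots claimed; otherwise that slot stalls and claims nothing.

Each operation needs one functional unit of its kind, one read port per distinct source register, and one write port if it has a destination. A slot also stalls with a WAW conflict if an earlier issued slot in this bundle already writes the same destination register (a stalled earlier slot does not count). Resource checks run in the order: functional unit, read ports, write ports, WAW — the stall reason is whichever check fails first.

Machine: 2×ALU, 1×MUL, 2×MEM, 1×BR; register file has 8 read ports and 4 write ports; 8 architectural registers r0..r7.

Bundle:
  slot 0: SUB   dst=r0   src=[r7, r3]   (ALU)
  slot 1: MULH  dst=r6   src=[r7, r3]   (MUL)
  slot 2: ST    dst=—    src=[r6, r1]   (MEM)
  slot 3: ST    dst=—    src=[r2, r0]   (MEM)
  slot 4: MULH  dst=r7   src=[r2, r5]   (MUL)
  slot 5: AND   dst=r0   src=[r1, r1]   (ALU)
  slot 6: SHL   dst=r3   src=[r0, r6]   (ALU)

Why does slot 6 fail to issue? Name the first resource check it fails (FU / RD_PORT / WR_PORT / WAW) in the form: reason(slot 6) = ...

reason(slot 6) = RD_PORT

#0 ALU src=r7,r3 dispatched  <A:1 Mu:1 Ld:2 B:1 rd:6 wr:3>
#1 MUL src=r7,r3 dispatched  <A:1 Mu:0 Ld:2 B:1 rd:4 wr:2>
#2 MEM src=r6,r1 dispatched  <A:1 Mu:0 Ld:1 B:1 rd:2 wr:2>
#3 MEM src=r2,r0 dispatched  <A:1 Mu:0 Ld:0 B:1 rd:0 wr:2>
#4 MUL src=r2,r5 held:FU  <A:1 Mu:0 Ld:0 B:1 rd:0 wr:2>
#5 ALU src=r1,r1 held:RD_PORT  <A:1 Mu:0 Ld:0 B:1 rd:0 wr:2>
#6 ALU src=r0,r6 held:RD_PORT  <A:1 Mu:0 Ld:0 B:1 rd:0 wr:2>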